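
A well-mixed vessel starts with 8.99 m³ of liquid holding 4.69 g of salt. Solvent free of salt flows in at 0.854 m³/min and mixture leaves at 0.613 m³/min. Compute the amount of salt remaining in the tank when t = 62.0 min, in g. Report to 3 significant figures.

Let m(t) be the amount of salt. Volume: V(t) = V₀ + (Q_in − Q_out) t = 8.99 + 0.24100 t; V(62.0) = 23.932 m³.
Species balance (pure solvent in): dm/dt = −Q_out · m/V(t).
dm/m = −Q_out dt/(V₀ + 0.24100 t); integrating gives ln(m/m₀) = −(Q_out/(Q_in−Q_out)) ln(V/V₀).
m = m₀ (V₀/V)^(Q_out/(Q_in−Q_out)) = 4.69 × (8.99/23.932)^(2.5436) = 0.38869 g.

0.389 g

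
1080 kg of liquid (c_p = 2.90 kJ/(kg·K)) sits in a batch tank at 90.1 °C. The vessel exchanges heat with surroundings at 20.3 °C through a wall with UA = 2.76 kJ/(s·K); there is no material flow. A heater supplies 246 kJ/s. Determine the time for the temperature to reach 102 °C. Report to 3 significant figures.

1080 s

Lumped-capacitance energy balance: M c_p dT/dt = UA(T_amb − T) + Q̇.
τ = M c_p/UA = 1134.8 s; T_ss = T_amb + Q̇/UA = 20.3 + 246/2.76 = 109.43 °C.
T(t) = T_ss + (T₀ − T_ss)e^(−t/τ); set T = 102:
t = −τ ln[(T − T_ss)/(T₀ − T_ss)] = −1134.8 · ln(0.38439) = 1085.0 s.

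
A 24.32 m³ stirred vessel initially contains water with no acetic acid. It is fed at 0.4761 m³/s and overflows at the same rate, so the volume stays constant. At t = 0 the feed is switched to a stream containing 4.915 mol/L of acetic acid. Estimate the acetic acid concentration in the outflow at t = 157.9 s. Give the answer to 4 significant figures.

4.692 mol/L

Mass balance on the solute (V constant): V dC/dt = Q(C_in − C).
Rewrite as dC/dt + C/τ = C_in/τ, τ = V/Q = 51.0817 s.
This is linear first-order; C(t) = C_in + (C₀ − C_in) e^(−t/τ).
C(157.9) = 4.915 + (0 − 4.915)·e^(−157.9/51.0817) = 4.915 + (-4.91500)·0.0454507 = 4.69161 mol/L.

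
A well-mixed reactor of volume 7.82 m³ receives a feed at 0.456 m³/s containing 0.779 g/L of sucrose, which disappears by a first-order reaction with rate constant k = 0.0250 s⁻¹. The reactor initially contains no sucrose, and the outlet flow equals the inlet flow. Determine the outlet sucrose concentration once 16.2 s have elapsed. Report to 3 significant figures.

0.404 g/L

Species balance: V dC/dt = Q C_in − Q C − k V C.
dC/dt = (Q/V) C_in − (Q/V + k) C; effective rate a = Q/V + k = 0.058312 + 0.0250 = 0.083312 s⁻¹.
C_ss = Q C_in/(Q + kV) = 0.54524 g/L; C(t) = C_ss + (C₀ − C_ss) e^(−a t).
C(16.2) = 0.54524 + (-0.54524)·e^(−0.083312·16.2) = 0.54524 + (-0.54524)·0.25933 = 0.40384 g/L.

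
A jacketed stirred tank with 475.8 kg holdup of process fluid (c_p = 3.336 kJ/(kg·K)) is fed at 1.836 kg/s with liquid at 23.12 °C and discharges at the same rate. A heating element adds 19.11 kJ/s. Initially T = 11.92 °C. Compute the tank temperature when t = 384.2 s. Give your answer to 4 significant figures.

M c_p dT/dt = ṁ c_p (T_in − T) + Q̇.
τ = M/ṁ = 259.150 s; T_ss = T_in + Q̇/(ṁ c_p) = 23.12 + 19.11/(1.836·3.336) = 26.2401 °C.
Solution: T(t) = T_ss + (T₀ − T_ss) e^(−t/τ).
T(384.2) = 26.2401 + (-14.3201)·e^(−384.2/259.150) = 26.2401 + (-14.3201)·0.227061 = 22.9885 °C.

22.99 °C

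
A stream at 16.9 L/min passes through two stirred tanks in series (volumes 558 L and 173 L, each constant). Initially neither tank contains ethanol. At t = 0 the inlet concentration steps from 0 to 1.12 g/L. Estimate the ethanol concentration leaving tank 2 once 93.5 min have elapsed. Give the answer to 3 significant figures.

Each tank obeys Vᵢ dCᵢ/dt = Q(Cᵢ₋₁ − Cᵢ), so τᵢ = Vᵢ/Q.
τ₁ = 558/16.9 = 33.018 min; τ₂ = 173/16.9 = 10.237 min.
Solving the cascade with C₁(0)=C₂(0)=0 gives C₂(t) = C_in[1 − (τ₁ e^(−t/τ₁) − τ₂ e^(−t/τ₂))/(τ₁ − τ₂)].
At t = 93.5: e^(−t/τ₁) = 0.058906, e^(−t/τ₂) = 0.00010795.
C₂ = 1.12·[1 − (33.018·0.058906 − 10.237·0.00010795)/(22.781)] = 1.12·0.91467 = 1.0244 g/L.

1.02 g/L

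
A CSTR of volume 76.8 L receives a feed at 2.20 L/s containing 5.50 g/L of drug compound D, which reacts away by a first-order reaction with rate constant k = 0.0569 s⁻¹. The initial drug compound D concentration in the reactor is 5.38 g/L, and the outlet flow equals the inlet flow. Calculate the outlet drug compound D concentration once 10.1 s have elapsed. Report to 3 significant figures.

Species balance: V dC/dt = Q C_in − Q C − k V C.
This is linear with rate a = Q/V + k = 0.085546 s⁻¹.
C_ss = Q C_in/(Q + kV) = 1.8417 g/L; C(t) = C_ss + (C₀ − C_ss) e^(−a t).
C(10.1) = 1.8417 + (3.5383)·e^(−0.085546·10.1) = 1.8417 + (3.5383)·0.42147 = 3.3330 g/L.

3.33 g/L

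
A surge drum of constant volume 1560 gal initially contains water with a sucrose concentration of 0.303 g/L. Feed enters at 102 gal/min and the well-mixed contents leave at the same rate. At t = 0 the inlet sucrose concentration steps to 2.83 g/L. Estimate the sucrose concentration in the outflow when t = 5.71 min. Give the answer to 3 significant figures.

1.09 g/L

Mass balance on the solute (V constant): V dC/dt = Q(C_in − C).
Time constant τ = V/Q = 1560/102 = 15.294 min.
Solution: C(t) = C_in + (C₀ − C_in) e^(−t/τ).
C(5.71) = 2.83 + (0.303 − 2.83)·e^(−5.71/15.294) = 2.83 + (-2.5270)·0.68843 = 1.0903 g/L.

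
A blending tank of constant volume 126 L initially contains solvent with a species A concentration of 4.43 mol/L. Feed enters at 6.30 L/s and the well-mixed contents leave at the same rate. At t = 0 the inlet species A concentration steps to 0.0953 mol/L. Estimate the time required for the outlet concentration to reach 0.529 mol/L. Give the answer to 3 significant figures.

46.0 s

Transient balance on the dissolved component: V dC/dt = Q(C_in − C), so τ = V/Q = 20.000 s.
C(t) = C_in + (C₀ − C_in) e^(−t/τ). Set C = 0.529 and solve for t:
e^(−t/τ) = (C − C_in)/(C₀ − C_in) = (0.529 − 0.0953)/(4.43 − 0.0953) = 0.10005
t = −τ ln(…) = 20.000 × 2.3021 = 46.041 s.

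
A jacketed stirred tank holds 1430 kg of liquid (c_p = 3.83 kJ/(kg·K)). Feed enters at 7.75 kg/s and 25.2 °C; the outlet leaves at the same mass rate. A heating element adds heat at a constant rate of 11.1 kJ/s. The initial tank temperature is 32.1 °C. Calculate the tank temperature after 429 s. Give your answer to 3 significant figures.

26.2 °C

Unsteady energy balance on the tank contents: M c_p dT/dt = ṁ c_p (T_in − T) + 11.1.
Rearrange: dT/dt = (T_ss − T)/τ with τ = M/ṁ = 184.52 s and T_ss = T_in + Q̇/(ṁ c_p) = 25.574 °C.
This is linear first-order; T(t) = T_ss + (T₀ − T_ss) e^(−t/τ).
T(429) = 25.574 + (6.5260)·e^(−429/184.52) = 25.574 + (6.5260)·0.097783 = 26.212 °C.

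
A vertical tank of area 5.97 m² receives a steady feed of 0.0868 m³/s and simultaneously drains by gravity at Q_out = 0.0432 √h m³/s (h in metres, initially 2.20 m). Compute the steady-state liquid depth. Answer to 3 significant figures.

4.04 m

A dh/dt = Q_in − 0.0432 √h. Steady state requires inflow = outflow:
Q_in = 0.0432 √h_ss ⇒ √h_ss = 0.0868/0.0432 = 2.0093.
h_ss = 2.0093² = 4.0371 m. (Since h₀ = 2.20 m < h_ss, the level will rise toward this value.)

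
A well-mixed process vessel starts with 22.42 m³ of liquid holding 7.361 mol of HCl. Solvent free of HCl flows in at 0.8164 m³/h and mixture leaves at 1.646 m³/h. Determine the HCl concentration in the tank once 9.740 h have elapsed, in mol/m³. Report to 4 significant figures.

0.2115 mol/m³

Let m(t) be the amount of HCl. Volume: V(t) = V₀ + (Q_in − Q_out) t = 22.42 − 0.829600 t; V(9.740) = 14.3397 m³.
Solute balance: dm/dt = 0 − Q_out C = −Q_out m/V(t).
Separate: dm/m = −Q_out dt/V(t) ⇒ ln(m/m₀) = −(Q_out/(Q_in−Q_out)) ln(V/V₀).
m = m₀ (V₀/V)^(Q_out/(Q_in−Q_out)) = 7.361 × (22.42/14.3397)^(-1.98409) = 3.03273 mol.
C = m/V = 3.03273/14.3397 = 0.211492 mol/m³.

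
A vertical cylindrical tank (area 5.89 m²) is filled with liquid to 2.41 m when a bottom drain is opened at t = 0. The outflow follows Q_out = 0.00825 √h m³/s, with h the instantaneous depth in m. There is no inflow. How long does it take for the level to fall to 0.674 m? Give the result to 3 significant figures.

1040 s

A dh/dt = −Q_out = −0.00825 √h.
This is separable: 2 d(√h)/dt = −0.00825/A, so √h = √h₀ − (0.00825/(2A)) t.
t = 2A(√h₀ − √h)/0.00825 = 2·5.89·(√2.41 − √0.674)/0.00825
  = 11.780 × (1.5524 − 0.82098) / 0.00825 = 1044.4 s.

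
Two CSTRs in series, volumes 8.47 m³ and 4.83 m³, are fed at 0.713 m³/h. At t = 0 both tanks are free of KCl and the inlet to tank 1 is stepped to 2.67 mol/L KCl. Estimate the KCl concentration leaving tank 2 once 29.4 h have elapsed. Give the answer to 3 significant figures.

2.19 mol/L

Time constants: τᵢ = Vᵢ/Q for each well-mixed tank.
τ₁ = 8.47/0.713 = 11.879 h; τ₂ = 4.83/0.713 = 6.7742 h.
Tank 1: C₁ = C_in(1 − e^(−t/τ₁)). Tank 2 (τ₁ ≠ τ₂): C₂ = C_in[1 − (τ₁ e^(−t/τ₁) − τ₂ e^(−t/τ₂))/(τ₁ − τ₂)].
At t = 29.4: e^(−t/τ₁) = 0.084173, e^(−t/τ₂) = 0.013037.
C₂ = 2.67·[1 − (11.879·0.084173 − 6.7742·0.013037)/(5.1052)] = 2.67·0.82143 = 2.1932 mol/L.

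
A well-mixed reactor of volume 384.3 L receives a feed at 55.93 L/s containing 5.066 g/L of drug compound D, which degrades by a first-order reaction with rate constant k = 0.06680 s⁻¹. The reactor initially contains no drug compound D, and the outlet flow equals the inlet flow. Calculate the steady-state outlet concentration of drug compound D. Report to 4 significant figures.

V dC/dt = Q(C_in − C) − k V C.
At steady state: 0 = Q C_in − (Q + kV) C_ss, so C_ss = Q C_in/(Q + kV).
C_ss = 55.93·5.066/(55.93 + 0.06680·384.3) = 283.341/81.6012 = 3.47227 g/L.

3.472 g/L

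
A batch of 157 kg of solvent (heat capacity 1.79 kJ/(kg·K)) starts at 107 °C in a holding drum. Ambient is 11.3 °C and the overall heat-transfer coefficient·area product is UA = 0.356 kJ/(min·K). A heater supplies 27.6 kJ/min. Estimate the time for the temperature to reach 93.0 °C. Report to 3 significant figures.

Energy balance: M c_p dT/dt = −UA(T − T_amb) + Q̇.
τ = M c_p/UA = 789.41 min; T_ss = T_amb + Q̇/UA = 11.3 + 27.6/0.356 = 88.828 °C.
T(t) = T_ss + (T₀ − T_ss)e^(−t/τ); set T = 93.0:
t = −τ ln[(T − T_ss)/(T₀ − T_ss)] = −789.41 · ln(0.22958) = 1161.6 min.

1160 min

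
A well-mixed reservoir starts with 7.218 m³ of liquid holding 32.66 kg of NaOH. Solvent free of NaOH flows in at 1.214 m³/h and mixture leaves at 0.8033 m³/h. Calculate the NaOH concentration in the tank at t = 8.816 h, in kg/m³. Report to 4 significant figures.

1.360 kg/m³

Total volume: dV/dt = Q_in − Q_out = 0.410700 m³/h, so V(t) = 7.218 + 0.410700 t and V(8.816) = 10.8387 m³.
Solute balance: dm/dt = 0 − Q_out C = −Q_out m/V(t).
dm/m = −Q_out dt/(V₀ + 0.410700 t); integrating gives ln(m/m₀) = −(Q_out/(Q_in−Q_out)) ln(V/V₀).
m = m₀ (V₀/V)^(Q_out/(Q_in−Q_out)) = 32.66 × (7.218/10.8387)^(1.95593) = 14.7460 kg.
C = m/V = 14.7460/10.8387 = 1.36049 kg/m³.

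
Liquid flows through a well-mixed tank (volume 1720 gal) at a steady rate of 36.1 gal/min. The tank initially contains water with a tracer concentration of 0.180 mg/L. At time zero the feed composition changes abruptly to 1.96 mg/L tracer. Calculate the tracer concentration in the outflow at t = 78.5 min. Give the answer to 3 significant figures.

Unsteady species balance (constant V, well mixed): V dC/dt = Q(C_in − C).
Time constant τ = V/Q = 1720/36.1 = 47.645 min.
C approaches C_in exponentially: C(t) = C_in + (C₀ − C_in) e^(−t/τ).
C(78.5) = 1.96 + (0.180 − 1.96)·e^(−78.5/47.645) = 1.96 + (-1.7800)·0.19251 = 1.6173 mg/L.

1.62 mg/L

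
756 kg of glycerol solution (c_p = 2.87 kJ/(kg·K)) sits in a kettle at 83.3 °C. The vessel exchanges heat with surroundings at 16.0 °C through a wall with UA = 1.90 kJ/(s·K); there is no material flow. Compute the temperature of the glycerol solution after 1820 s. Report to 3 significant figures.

First-law balance (no shaft work): M c_p dT/dt = −UA(T − T_amb).
dT/dt = (T_ss − T)/τ with T_ss = T_amb = 16.000 °C, τ = M c_p/UA = 756·2.87/1.90 = 1142.0 s.
Integrating: T(t) = T_ss + (T₀ − T_ss) e^(−t/τ).
T(1820) = 16.000 + (67.300)·0.20316 = 29.673 °C.

29.7 °C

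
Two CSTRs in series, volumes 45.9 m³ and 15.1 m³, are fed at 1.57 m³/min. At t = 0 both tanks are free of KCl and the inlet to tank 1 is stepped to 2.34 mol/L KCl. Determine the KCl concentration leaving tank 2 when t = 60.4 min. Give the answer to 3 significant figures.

1.90 mol/L

Time constants: τᵢ = Vᵢ/Q for each well-mixed tank.
τ₁ = 45.9/1.57 = 29.236 min; τ₂ = 15.1/1.57 = 9.6178 min.
Solving the cascade with C₁(0)=C₂(0)=0 gives C₂(t) = C_in[1 − (τ₁ e^(−t/τ₁) − τ₂ e^(−t/τ₂))/(τ₁ − τ₂)].
At t = 60.4: e^(−t/τ₁) = 0.12670, e^(−t/τ₂) = 0.0018734.
C₂ = 2.34·[1 − (29.236·0.12670 − 9.6178·0.0018734)/(19.618)] = 2.34·0.81211 = 1.9003 mol/L.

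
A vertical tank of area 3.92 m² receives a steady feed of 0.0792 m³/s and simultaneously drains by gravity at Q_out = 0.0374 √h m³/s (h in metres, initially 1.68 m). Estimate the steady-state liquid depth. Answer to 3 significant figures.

4.48 m

Level balance: A dh/dt = 0.0792 − 0.0374 √h. Setting dh/dt = 0:
Q_in = 0.0374 √h_ss ⇒ √h_ss = 0.0792/0.0374 = 2.1176.
h_ss = 2.1176² = 4.4844 m. (Since h₀ = 1.68 m < h_ss, the level will rise toward this value.)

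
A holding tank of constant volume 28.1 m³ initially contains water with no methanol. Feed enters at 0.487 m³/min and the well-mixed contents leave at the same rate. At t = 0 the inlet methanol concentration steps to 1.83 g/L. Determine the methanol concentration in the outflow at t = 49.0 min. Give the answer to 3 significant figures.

Unsteady species balance (constant V, well mixed): V dC/dt = Q(C_in − C).
Rewrite as dC/dt + C/τ = C_in/τ, τ = V/Q = 57.700 min.
Solution: C(t) = C_in + (C₀ − C_in) e^(−t/τ).
C(49.0) = 1.83 + (0 − 1.83)·e^(−49.0/57.700) = 1.83 + (-1.8300)·0.42775 = 1.0472 g/L.

1.05 g/L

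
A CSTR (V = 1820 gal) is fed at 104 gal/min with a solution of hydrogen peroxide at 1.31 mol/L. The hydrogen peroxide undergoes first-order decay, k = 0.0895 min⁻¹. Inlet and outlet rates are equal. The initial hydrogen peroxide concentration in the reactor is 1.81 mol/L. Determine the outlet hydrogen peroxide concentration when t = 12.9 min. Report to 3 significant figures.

0.706 mol/L

Accumulation = in − out − consumed: V dC/dt = Q C_in − Q C − k V C.
This is linear with rate a = Q/V + k = 0.14664 min⁻¹.
C_ss = Q C_in/(Q + kV) = 0.51047 mol/L; C(t) = C_ss + (C₀ − C_ss) e^(−a t).
C(12.9) = 0.51047 + (1.2995)·e^(−0.14664·12.9) = 0.51047 + (1.2995)·0.15082 = 0.70646 mol/L.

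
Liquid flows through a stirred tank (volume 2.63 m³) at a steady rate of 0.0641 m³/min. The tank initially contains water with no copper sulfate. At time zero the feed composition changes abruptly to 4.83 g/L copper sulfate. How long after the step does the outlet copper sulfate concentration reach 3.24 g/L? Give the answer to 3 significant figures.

45.6 min

Species balance: V dC/dt = Q(C_in − C) ⇒ τ = V/Q = 41.030 min.
C(t) = C_in + (C₀ − C_in) e^(−t/τ). Set C = 3.24 and solve for t:
e^(−t/τ) = (C − C_in)/(C₀ − C_in) = (3.24 − 4.83)/(0 − 4.83) = 0.32919
t = −τ ln(…) = 41.030 × 1.1111 = 45.589 min.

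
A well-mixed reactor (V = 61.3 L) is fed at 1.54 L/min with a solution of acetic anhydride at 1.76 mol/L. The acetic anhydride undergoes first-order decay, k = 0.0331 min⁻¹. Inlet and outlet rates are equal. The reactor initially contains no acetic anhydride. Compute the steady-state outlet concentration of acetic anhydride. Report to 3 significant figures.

Species balance: V dC/dt = Q C_in − Q C − k V C.
Steady state (dC/dt = 0): C_ss = Q C_in/(Q + kV) = C_in/(1 + kV/Q).
C_ss = 1.54·1.76/(1.54 + 0.0331·61.3) = 2.7104/3.5690 = 0.75942 mol/L.

0.759 mol/L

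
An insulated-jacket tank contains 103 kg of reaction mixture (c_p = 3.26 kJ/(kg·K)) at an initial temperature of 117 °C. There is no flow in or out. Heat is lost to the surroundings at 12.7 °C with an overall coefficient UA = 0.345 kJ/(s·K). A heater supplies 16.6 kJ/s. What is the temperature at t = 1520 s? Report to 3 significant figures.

72.6 °C

Lumped-capacitance energy balance: M c_p dT/dt = UA(T_amb − T) + Q̇.
dT/dt = (T_ss − T)/τ with T_ss = T_amb + Q̇/UA = 12.7 + 16.6/0.345 = 60.816 °C, τ = M c_p/UA = 103·3.26/0.345 = 973.28 s.
This is linear first-order; T(t) = T_ss + (T₀ − T_ss) e^(−t/τ).
T(1520) = 60.816 + (56.184)·0.20977 = 72.602 °C.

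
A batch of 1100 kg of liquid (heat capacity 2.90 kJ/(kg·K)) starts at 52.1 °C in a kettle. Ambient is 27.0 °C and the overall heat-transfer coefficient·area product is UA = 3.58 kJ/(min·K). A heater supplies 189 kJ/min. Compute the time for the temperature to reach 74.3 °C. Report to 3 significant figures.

Heat balance on the well-mixed liquid: M c_p dT/dt = −UA(T − T_amb) + Q̇.
τ = M c_p/UA = 891.06 min; T_ss = T_amb + Q̇/UA = 27.0 + 189/3.58 = 79.793 °C.
T(t) = T_ss + (T₀ − T_ss)e^(−t/τ); set T = 74.3:
t = −τ ln[(T − T_ss)/(T₀ − T_ss)] = −891.06 · ln(0.19836) = 1441.4 min.

1440 min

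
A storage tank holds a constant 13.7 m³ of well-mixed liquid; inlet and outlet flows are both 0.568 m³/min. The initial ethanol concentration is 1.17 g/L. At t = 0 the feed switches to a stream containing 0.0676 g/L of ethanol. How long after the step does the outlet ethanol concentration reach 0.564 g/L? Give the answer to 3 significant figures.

Species balance: V dC/dt = Q(C_in − C) ⇒ τ = V/Q = 24.120 min.
C(t) = C_in + (C₀ − C_in) e^(−t/τ). Set C = 0.564 and solve for t:
e^(−t/τ) = (C − C_in)/(C₀ − C_in) = (0.564 − 0.0676)/(1.17 − 0.0676) = 0.45029
t = −τ ln(…) = 24.120 × 0.79786 = 19.244 min.

19.2 min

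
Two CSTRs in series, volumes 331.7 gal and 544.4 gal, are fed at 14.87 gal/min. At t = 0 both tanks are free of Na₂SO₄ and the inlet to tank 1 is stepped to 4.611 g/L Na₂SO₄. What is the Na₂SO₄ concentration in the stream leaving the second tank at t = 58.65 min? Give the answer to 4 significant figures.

2.752 g/L

Time constants: τᵢ = Vᵢ/Q for each well-mixed tank.
τ₁ = 331.7/14.87 = 22.3067 min; τ₂ = 544.4/14.87 = 36.6106 min.
Tank 1: C₁ = C_in(1 − e^(−t/τ₁)). Tank 2 (τ₁ ≠ τ₂): C₂ = C_in[1 − (τ₁ e^(−t/τ₁) − τ₂ e^(−t/τ₂))/(τ₁ − τ₂)].
At t = 58.65: e^(−t/τ₁) = 0.0721318, e^(−t/τ₂) = 0.201494.
C₂ = 4.611·[1 − (22.3067·0.0721318 − 36.6106·0.201494)/(-14.3040)] = 4.611·0.596768 = 2.75170 g/L.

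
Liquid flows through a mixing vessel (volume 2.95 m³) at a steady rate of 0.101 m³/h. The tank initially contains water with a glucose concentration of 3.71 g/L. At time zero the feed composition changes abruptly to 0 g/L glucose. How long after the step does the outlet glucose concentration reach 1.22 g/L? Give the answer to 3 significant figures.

Mass balance on the solute (V constant): V dC/dt = Q(C_in − C), so τ = V/Q = 29.208 h.
C(t) = C_in + (C₀ − C_in) e^(−t/τ). Set C = 1.22 and solve for t:
e^(−t/τ) = (C − C_in)/(C₀ − C_in) = (1.22 − 0)/(3.71 − 0) = 0.32884
t = −τ ln(…) = 29.208 × 1.1122 = 32.484 h.

32.5 h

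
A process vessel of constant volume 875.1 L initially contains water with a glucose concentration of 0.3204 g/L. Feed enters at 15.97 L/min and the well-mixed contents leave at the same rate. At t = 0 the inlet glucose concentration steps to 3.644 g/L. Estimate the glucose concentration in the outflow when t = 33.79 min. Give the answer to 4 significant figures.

1.850 g/L

Unsteady species balance (constant V, well mixed): V dC/dt = Q(C_in − C).
Time constant τ = V/Q = 875.1/15.97 = 54.7965 min.
Integrating: C(t) = C_in + (C₀ − C_in) e^(−t/τ).
C(33.79) = 3.644 + (0.3204 − 3.644)·e^(−33.79/54.7965) = 3.644 + (-3.32360)·0.539752 = 1.85008 g/L.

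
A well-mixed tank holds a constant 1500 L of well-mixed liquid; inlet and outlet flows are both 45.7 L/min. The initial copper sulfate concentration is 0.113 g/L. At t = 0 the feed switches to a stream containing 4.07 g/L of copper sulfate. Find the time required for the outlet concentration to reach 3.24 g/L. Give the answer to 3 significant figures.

Species balance: V dC/dt = Q(C_in − C) ⇒ τ = V/Q = 32.823 min.
C(t) = C_in + (C₀ − C_in) e^(−t/τ). Set C = 3.24 and solve for t:
e^(−t/τ) = (C − C_in)/(C₀ − C_in) = (3.24 − 4.07)/(0.113 − 4.07) = 0.20975
t = −τ ln(…) = 32.823 × 1.5618 = 51.263 min.

51.3 min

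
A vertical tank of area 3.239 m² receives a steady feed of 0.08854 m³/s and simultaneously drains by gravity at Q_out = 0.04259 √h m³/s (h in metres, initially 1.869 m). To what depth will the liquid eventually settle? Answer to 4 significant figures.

4.322 m

Level balance: A dh/dt = 0.08854 − 0.04259 √h. Setting dh/dt = 0:
Q_in = 0.04259 √h_ss ⇒ √h_ss = 0.08854/0.04259 = 2.07889.
h_ss = 2.07889² = 4.32179 m. (Since h₀ = 1.869 m < h_ss, the level will rise toward this value.)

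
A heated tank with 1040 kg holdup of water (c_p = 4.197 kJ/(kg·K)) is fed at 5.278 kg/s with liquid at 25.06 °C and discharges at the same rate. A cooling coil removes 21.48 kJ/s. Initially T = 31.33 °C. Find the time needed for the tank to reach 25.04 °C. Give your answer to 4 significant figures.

First-law balance (no shaft work): M c_p dT/dt = ṁ c_p (T_in − T) − 21.48.
τ = M/ṁ = 197.044 s; T_ss = T_in − Q̇/(ṁ c_p) = 24.0903 °C.
T(t) = T_ss + (T₀ − T_ss) e^(−t/τ). Set T = 25.04:
e^(−t/τ) = (25.04 − 24.0903)/(31.33 − 24.0903) = 0.131176
t = −197.044 · ln(0.131176) = 400.239 s.

400.2 s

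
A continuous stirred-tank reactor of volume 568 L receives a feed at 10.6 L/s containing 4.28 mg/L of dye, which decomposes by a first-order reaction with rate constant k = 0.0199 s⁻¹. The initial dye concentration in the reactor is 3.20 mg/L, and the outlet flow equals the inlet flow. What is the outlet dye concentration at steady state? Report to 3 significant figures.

2.07 mg/L

Species balance: V dC/dt = Q C_in − Q C − k V C.
At steady state: 0 = Q C_in − (Q + kV) C_ss, so C_ss = Q C_in/(Q + kV).
C_ss = 10.6·4.28/(10.6 + 0.0199·568) = 45.368/21.903 = 2.0713 mg/L.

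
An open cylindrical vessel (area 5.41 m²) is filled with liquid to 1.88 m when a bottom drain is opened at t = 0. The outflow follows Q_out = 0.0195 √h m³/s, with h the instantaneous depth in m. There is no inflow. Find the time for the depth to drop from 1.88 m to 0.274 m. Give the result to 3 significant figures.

470 s

A dh/dt = −Q_out = −0.0195 √h.
∫ h^(−1/2) dh = −(0.0195/A) ∫ dt, giving 2√h = 2√h₀ − (0.0195/A) t.
t = 2A(√h₀ − √h)/0.0195 = 2·5.41·(√1.88 − √0.274)/0.0195
  = 10.820 × (1.3711 − 0.52345) / 0.0195 = 470.35 s.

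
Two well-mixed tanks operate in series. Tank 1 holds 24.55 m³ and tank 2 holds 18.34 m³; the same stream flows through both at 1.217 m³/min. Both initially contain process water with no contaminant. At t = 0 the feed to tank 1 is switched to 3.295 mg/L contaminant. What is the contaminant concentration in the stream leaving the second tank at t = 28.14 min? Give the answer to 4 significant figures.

Species balance on tank i: dCᵢ/dt = (Cᵢ₋₁ − Cᵢ)/τᵢ with τᵢ = Vᵢ/Q.
τ₁ = 24.55/1.217 = 20.1726 min; τ₂ = 18.34/1.217 = 15.0698 min.
Tank 1: C₁ = C_in(1 − e^(−t/τ₁)). Tank 2 (τ₁ ≠ τ₂): C₂ = C_in[1 − (τ₁ e^(−t/τ₁) − τ₂ e^(−t/τ₂))/(τ₁ − τ₂)].
At t = 28.14: e^(−t/τ₁) = 0.247842, e^(−t/τ₂) = 0.154540.
C₂ = 3.295·[1 − (20.1726·0.247842 − 15.0698·0.154540)/(5.10271)] = 3.295·0.476608 = 1.57042 mg/L.

1.570 mg/L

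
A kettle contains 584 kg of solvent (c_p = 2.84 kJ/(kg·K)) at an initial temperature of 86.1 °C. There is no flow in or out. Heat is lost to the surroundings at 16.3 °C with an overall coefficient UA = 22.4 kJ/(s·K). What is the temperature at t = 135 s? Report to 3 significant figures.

Lumped-capacitance energy balance: M c_p dT/dt = UA(T_amb − T).
dT/dt = (T_ss − T)/τ with T_ss = T_amb = 16.300 °C, τ = M c_p/UA = 584·2.84/22.4 = 74.043 s.
Integrating: T(t) = T_ss + (T₀ − T_ss) e^(−t/τ).
T(135) = 16.300 + (69.800)·0.16150 = 27.572 °C.

27.6 °C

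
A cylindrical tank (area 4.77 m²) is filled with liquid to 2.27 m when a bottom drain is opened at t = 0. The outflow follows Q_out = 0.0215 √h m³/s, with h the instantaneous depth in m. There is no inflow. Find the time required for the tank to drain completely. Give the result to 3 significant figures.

669 s

Volume balance on the tank: A dh/dt = −0.0215 √h.
Separate and integrate: 2(√h − √h₀) = −(0.0215/A) t.
Set h = 0: 2√h₀ = (0.0215/A) t_empty ⇒ t_empty = 2A√h₀/0.0215.
t_empty = 2·4.77·√2.27/0.0215 = 9.5400·1.5067/0.0215 = 668.53 s.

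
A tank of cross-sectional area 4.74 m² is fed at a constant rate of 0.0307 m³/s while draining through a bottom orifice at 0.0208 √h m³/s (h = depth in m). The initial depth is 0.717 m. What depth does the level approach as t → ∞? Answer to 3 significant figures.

Level balance: A dh/dt = 0.0307 − 0.0208 √h. Setting dh/dt = 0:
Q_in = 0.0208 √h_ss ⇒ √h_ss = 0.0307/0.0208 = 1.4760.
h_ss = 1.4760² = 2.1785 m. (Since h₀ = 0.717 m < h_ss, the level will rise toward this value.)

2.18 m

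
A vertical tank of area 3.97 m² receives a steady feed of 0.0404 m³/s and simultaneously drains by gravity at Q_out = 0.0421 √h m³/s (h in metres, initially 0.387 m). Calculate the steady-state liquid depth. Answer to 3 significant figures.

0.921 m

Mass balance (ρ constant): A dh/dt = Q_in − 0.0421 √h. At steady state dh/dt = 0:
Q_in = 0.0421 √h_ss ⇒ √h_ss = 0.0404/0.0421 = 0.95962.
h_ss = 0.95962² = 0.92087 m. (Since h₀ = 0.387 m < h_ss, the level will rise toward this value.)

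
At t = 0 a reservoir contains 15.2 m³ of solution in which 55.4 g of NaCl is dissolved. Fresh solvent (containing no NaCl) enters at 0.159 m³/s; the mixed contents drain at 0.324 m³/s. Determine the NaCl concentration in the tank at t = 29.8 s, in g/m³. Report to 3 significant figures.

2.50 g/m³

Total volume: dV/dt = Q_in − Q_out = -0.16500 m³/s, so V(t) = 15.2 − 0.16500 t and V(29.8) = 10.283 m³.
Species balance (pure solvent in): dm/dt = −Q_out · m/V(t).
dm/m = −Q_out dt/(V₀ − 0.16500 t); integrating gives ln(m/m₀) = −(Q_out/(Q_in−Q_out)) ln(V/V₀).
m = m₀ (V₀/V)^(Q_out/(Q_in−Q_out)) = 55.4 × (15.2/10.283)^(-1.9636) = 25.718 g.
C = m/V = 25.718/10.283 = 2.5010 g/m³.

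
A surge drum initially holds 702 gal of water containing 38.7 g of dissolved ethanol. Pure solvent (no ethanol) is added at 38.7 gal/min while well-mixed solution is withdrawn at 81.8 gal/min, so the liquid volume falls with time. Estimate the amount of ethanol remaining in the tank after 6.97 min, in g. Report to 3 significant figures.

13.4 g

Total volume: dV/dt = Q_in − Q_out = -43.100 gal/min, so V(t) = 702 − 43.100 t and V(6.97) = 401.59 gal.
Species balance (pure solvent in): dm/dt = −Q_out · m/V(t).
Separate: dm/m = −Q_out dt/V(t) ⇒ ln(m/m₀) = −(Q_out/(Q_in−Q_out)) ln(V/V₀).
m = m₀ (V₀/V)^(Q_out/(Q_in−Q_out)) = 38.7 × (702/401.59)^(-1.8979) = 13.408 g.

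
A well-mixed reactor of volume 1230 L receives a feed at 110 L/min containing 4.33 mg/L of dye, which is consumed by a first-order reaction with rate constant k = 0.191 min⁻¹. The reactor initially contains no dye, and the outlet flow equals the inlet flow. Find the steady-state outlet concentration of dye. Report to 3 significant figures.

1.38 mg/L

V dC/dt = Q(C_in − C) − k V C.
At steady state: 0 = Q C_in − (Q + kV) C_ss, so C_ss = Q C_in/(Q + kV).
C_ss = 110·4.33/(110 + 0.191·1230) = 476.30/344.93 = 1.3809 mg/L.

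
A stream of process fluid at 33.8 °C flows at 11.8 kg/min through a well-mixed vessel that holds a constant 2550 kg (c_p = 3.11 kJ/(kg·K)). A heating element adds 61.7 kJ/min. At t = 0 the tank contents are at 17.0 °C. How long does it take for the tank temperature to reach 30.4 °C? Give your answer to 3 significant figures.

279 min

M c_p dT/dt = ṁ c_p (T_in − T) + Q̇.
τ = M/ṁ = 216.10 min; T_ss = T_in + Q̇/(ṁ c_p) = 35.481 °C.
T(t) = T_ss + (T₀ − T_ss) e^(−t/τ). Set T = 30.4:
e^(−t/τ) = (30.4 − 35.481)/(17.0 − 35.481) = 0.27494
t = −216.10 · ln(0.27494) = 279.03 min.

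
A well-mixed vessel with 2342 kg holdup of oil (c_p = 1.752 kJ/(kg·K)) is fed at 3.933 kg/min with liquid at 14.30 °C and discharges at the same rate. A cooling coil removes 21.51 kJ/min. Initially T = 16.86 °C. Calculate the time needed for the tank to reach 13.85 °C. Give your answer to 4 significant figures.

449.3 min

Unsteady energy balance on the tank contents: M c_p dT/dt = ṁ c_p (T_in − T) − 21.51.
τ = M/ṁ = 595.474 min; T_ss = T_in − Q̇/(ṁ c_p) = 11.1784 °C.
T(t) = T_ss + (T₀ − T_ss) e^(−t/τ). Set T = 13.85:
e^(−t/τ) = (13.85 − 11.1784)/(16.86 − 11.1784) = 0.470223
t = −595.474 · ln(0.470223) = 449.314 min.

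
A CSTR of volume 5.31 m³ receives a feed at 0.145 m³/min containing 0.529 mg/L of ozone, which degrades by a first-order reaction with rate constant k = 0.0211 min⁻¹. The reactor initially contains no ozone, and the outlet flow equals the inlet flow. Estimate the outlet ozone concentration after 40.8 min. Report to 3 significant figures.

0.257 mg/L

V dC/dt = Q(C_in − C) − k V C.
This is linear with rate a = Q/V + k = 0.048407 min⁻¹.
C_ss = Q C_in/(Q + kV) = 0.29842 mg/L; C(t) = C_ss + (C₀ − C_ss) e^(−a t).
C(40.8) = 0.29842 + (-0.29842)·e^(−0.048407·40.8) = 0.29842 + (-0.29842)·0.13876 = 0.25701 mg/L.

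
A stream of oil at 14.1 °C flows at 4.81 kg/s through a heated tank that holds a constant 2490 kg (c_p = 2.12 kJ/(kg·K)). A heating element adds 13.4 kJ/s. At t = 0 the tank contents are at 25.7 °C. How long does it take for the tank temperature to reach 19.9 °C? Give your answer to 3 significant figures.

430 s

M c_p dT/dt = ṁ c_p (T_in − T) + Q̇.
τ = M/ṁ = 517.67 s; T_ss = T_in + Q̇/(ṁ c_p) = 15.414 °C.
T(t) = T_ss + (T₀ − T_ss) e^(−t/τ). Set T = 19.9:
e^(−t/τ) = (19.9 − 15.414)/(25.7 − 15.414) = 0.43612
t = −517.67 · ln(0.43612) = 429.58 s.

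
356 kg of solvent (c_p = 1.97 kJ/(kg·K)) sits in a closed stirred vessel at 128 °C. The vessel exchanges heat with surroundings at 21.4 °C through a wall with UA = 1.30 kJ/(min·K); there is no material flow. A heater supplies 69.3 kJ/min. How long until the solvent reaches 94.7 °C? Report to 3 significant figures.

529 min

M c_p dT/dt = −UA(T − T_amb) + Q̇.
τ = M c_p/UA = 539.48 min; T_ss = T_amb + Q̇/UA = 21.4 + 69.3/1.30 = 74.708 °C.
T(t) = T_ss + (T₀ − T_ss)e^(−t/τ); set T = 94.7:
t = −τ ln[(T − T_ss)/(T₀ − T_ss)] = −539.48 · ln(0.37514) = 528.93 min.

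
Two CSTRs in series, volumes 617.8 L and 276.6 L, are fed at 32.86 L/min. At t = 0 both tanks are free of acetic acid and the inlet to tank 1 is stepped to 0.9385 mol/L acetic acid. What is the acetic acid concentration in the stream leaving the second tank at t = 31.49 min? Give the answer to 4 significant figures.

0.6382 mol/L

Time constants: τᵢ = Vᵢ/Q for each well-mixed tank.
τ₁ = 617.8/32.86 = 18.8010 min; τ₂ = 276.6/32.86 = 8.41753 min.
Tank 1: C₁ = C_in(1 − e^(−t/τ₁)). Tank 2 (τ₁ ≠ τ₂): C₂ = C_in[1 − (τ₁ e^(−t/τ₁) − τ₂ e^(−t/τ₂))/(τ₁ − τ₂)].
At t = 31.49: e^(−t/τ₁) = 0.187324, e^(−t/τ₂) = 0.0237303.
C₂ = 0.9385·[1 − (18.8010·0.187324 − 8.41753·0.0237303)/(10.3834)] = 0.9385·0.680055 = 0.638232 mol/L.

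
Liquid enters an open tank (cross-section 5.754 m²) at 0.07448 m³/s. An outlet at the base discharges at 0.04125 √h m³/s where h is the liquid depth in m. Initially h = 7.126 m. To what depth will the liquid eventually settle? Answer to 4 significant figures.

3.260 m

A dh/dt = Q_in − 0.04125 √h. Steady state requires inflow = outflow:
Q_in = 0.04125 √h_ss ⇒ √h_ss = 0.07448/0.04125 = 1.80558.
h_ss = 1.80558² = 3.26010 m. (Since h₀ = 7.126 m > h_ss, the level will fall toward this value.)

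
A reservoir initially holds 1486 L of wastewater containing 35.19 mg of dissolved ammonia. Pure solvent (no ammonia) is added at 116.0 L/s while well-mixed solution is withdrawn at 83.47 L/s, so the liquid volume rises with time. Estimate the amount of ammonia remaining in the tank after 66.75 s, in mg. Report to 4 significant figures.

Let m(t) be the amount of ammonia. Volume: V(t) = V₀ + (Q_in − Q_out) t = 1486 + 32.5300 t; V(66.75) = 3657.38 L.
No ammonia enters, so dm/dt = −Q_out · (m/V).
Separate: dm/m = −Q_out dt/V(t) ⇒ ln(m/m₀) = −(Q_out/(Q_in−Q_out)) ln(V/V₀).
m = m₀ (V₀/V)^(Q_out/(Q_in−Q_out)) = 35.19 × (1486/3657.38)^(2.56594) = 3.48939 mg.

3.489 mg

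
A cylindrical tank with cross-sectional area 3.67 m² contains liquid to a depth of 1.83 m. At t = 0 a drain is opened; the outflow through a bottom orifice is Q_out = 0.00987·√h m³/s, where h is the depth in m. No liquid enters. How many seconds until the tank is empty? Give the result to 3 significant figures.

A dh/dt = −Q_out = −0.00987 √h.
This is separable: 2 d(√h)/dt = −0.00987/A, so √h = √h₀ − (0.00987/(2A)) t.
Tank is empty when √h = 0: t_empty = 2A√h₀/0.00987.
t_empty = 2·3.67·√1.83/0.00987 = 7.3400·1.3528/0.00987 = 1006.0 s.

1010 s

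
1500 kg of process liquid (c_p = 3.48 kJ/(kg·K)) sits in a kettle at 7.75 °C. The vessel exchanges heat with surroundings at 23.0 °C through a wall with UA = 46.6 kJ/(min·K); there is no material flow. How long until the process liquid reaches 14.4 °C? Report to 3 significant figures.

64.2 min

Energy balance: M c_p dT/dt = −UA(T − T_amb).
τ = M c_p/UA = 112.02 min; T_ss = T_amb = 23.000 °C.
T(t) = T_ss + (T₀ − T_ss)e^(−t/τ); set T = 14.4:
t = −τ ln[(T − T_ss)/(T₀ − T_ss)] = −112.02 · ln(0.56393) = 64.165 min.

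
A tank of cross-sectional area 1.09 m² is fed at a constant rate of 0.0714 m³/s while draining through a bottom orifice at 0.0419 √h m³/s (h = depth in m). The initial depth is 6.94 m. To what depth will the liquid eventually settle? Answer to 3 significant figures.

A dh/dt = Q_in − 0.0419 √h. Steady state requires inflow = outflow:
Q_in = 0.0419 √h_ss ⇒ √h_ss = 0.0714/0.0419 = 1.7041.
h_ss = 1.7041² = 2.9038 m. (Since h₀ = 6.94 m > h_ss, the level will fall toward this value.)

2.90 m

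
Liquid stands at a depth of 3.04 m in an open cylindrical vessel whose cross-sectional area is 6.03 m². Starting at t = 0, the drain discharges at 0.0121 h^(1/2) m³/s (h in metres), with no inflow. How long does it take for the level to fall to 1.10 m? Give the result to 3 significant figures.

Volume balance on the tank: A dh/dt = −0.0121 √h.
This is separable: 2 d(√h)/dt = −0.0121/A, so √h = √h₀ − (0.0121/(2A)) t.
t = 2A(√h₀ − √h)/0.0121 = 2·6.03·(√3.04 − √1.10)/0.0121
  = 12.060 × (1.7436 − 1.0488) / 0.0121 = 692.45 s.

692 s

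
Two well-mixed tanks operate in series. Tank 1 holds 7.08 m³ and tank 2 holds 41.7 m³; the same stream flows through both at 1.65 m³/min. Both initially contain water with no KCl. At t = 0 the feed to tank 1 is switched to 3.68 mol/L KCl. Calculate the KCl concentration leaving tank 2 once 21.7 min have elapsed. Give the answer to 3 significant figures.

Each tank obeys Vᵢ dCᵢ/dt = Q(Cᵢ₋₁ − Cᵢ), so τᵢ = Vᵢ/Q.
τ₁ = 7.08/1.65 = 4.2909 min; τ₂ = 41.7/1.65 = 25.273 min.
Tank 1: C₁ = C_in(1 − e^(−t/τ₁)). Tank 2 (τ₁ ≠ τ₂): C₂ = C_in[1 − (τ₁ e^(−t/τ₁) − τ₂ e^(−t/τ₂))/(τ₁ − τ₂)].
At t = 21.7: e^(−t/τ₁) = 0.0063633, e^(−t/τ₂) = 0.42374.
C₂ = 3.68·[1 − (4.2909·0.0063633 − 25.273·0.42374)/(-20.982)] = 3.68·0.49090 = 1.8065 mol/L.

1.81 mol/L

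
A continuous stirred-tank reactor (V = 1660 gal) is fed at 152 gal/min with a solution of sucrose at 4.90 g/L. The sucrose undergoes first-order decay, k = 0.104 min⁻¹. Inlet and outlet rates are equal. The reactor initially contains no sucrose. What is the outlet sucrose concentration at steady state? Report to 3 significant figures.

V dC/dt = Q(C_in − C) − k V C.
Steady state (dC/dt = 0): C_ss = Q C_in/(Q + kV) = C_in/(1 + kV/Q).
C_ss = 152·4.90/(152 + 0.104·1660) = 744.80/324.64 = 2.2942 g/L.

2.29 g/L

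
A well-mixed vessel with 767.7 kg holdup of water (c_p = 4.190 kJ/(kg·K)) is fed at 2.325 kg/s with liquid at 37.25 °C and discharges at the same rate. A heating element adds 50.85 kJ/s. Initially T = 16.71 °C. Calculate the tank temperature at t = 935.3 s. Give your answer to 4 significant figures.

Heat balance on the well-mixed liquid: M c_p dT/dt = ṁ c_p (T_in − T) + 50.85.
τ = M/ṁ = 330.194 s; T_ss = T_in + Q̇/(ṁ c_p) = 37.25 + 50.85/(2.325·4.190) = 42.4698 °C.
Solution: T(t) = T_ss + (T₀ − T_ss) e^(−t/τ).
T(935.3) = 42.4698 + (-25.7598)·e^(−935.3/330.194) = 42.4698 + (-25.7598)·0.0588607 = 40.9536 °C.

40.95 °C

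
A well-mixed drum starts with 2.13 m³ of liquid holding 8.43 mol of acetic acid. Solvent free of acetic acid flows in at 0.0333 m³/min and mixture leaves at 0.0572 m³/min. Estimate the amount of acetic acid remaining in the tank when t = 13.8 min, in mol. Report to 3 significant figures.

Total volume: dV/dt = Q_in − Q_out = -0.023900 m³/min, so V(t) = 2.13 − 0.023900 t and V(13.8) = 1.8002 m³.
Species balance (pure solvent in): dm/dt = −Q_out · m/V(t).
dm/m = −Q_out dt/(V₀ − 0.023900 t); integrating gives ln(m/m₀) = −(Q_out/(Q_in−Q_out)) ln(V/V₀).
m = m₀ (V₀/V)^(Q_out/(Q_in−Q_out)) = 8.43 × (2.13/1.8002)^(-2.3933) = 5.6359 mol.

5.64 mol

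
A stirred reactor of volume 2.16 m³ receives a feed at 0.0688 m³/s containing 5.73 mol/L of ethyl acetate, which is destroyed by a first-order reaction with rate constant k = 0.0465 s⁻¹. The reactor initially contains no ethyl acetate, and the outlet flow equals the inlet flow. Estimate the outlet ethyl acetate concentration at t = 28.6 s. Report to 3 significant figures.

2.08 mol/L

Accumulation = in − out − consumed: V dC/dt = Q C_in − Q C − k V C.
dC/dt = (Q/V) C_in − (Q/V + k) C; effective rate a = Q/V + k = 0.031852 + 0.0465 = 0.078352 s⁻¹.
C_ss = Q C_in/(Q + kV) = 2.3294 mol/L; C(t) = C_ss + (C₀ − C_ss) e^(−a t).
C(28.6) = 2.3294 + (-2.3294)·e^(−0.078352·28.6) = 2.3294 + (-2.3294)·0.10637 = 2.0816 mol/L.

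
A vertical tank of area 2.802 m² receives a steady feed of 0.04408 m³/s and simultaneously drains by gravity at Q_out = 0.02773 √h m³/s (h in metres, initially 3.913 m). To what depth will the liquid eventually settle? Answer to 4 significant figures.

2.527 m

Mass balance (ρ constant): A dh/dt = Q_in − 0.02773 √h. At steady state dh/dt = 0:
Q_in = 0.02773 √h_ss ⇒ √h_ss = 0.04408/0.02773 = 1.58961.
h_ss = 1.58961² = 2.52687 m. (Since h₀ = 3.913 m > h_ss, the level will fall toward this value.)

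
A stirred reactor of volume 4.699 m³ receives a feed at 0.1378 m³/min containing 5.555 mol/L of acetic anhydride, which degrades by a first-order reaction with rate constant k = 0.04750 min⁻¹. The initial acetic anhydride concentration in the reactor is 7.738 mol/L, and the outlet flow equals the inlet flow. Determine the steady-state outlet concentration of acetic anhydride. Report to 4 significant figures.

2.120 mol/L

Species balance: V dC/dt = Q C_in − Q C − k V C.
At steady state: 0 = Q C_in − (Q + kV) C_ss, so C_ss = Q C_in/(Q + kV).
C_ss = 0.1378·5.555/(0.1378 + 0.04750·4.699) = 0.765479/0.361003 = 2.12043 mol/L.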